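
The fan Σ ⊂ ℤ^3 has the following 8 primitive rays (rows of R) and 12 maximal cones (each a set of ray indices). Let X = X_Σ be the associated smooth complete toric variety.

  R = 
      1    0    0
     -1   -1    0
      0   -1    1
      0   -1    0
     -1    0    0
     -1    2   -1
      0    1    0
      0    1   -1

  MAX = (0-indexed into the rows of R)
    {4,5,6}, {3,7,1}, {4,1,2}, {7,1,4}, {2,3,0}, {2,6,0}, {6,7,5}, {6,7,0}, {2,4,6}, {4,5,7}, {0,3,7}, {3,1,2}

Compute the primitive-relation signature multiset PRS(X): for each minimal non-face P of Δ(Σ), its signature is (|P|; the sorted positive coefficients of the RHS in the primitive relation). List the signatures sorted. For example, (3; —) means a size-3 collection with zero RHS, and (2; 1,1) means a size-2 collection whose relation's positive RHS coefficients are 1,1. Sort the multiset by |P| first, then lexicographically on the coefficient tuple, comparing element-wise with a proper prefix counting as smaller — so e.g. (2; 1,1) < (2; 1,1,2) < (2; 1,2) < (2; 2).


|primitive collections| = 11. Relations:

  • {0,4}:  v_{0} + v_{4} = 0 — sig = (2; —)
  • {2,7}:  v_{2} + v_{7} = 0 — sig = (2; —)
  • {3,6}:  v_{3} + v_{6} = 0 — sig = (2; —)
  • {0,1}:  v_{0} + v_{1} = v_{3} — sig = (2; 1)
  • {1,6}:  v_{1} + v_{6} = v_{4} — sig = (2; 1)
  • {3,4}:  v_{3} + v_{4} = v_{1} — sig = (2; 1)
  • {0,5}:  v_{0} + v_{5} = v_{6} + v_{7} — sig = (2; 1,1)
  • {2,5}:  v_{2} + v_{5} = v_{4} + v_{6} — sig = (2; 1,1)
  • {3,5}:  v_{3} + v_{5} = v_{4} + v_{7} — sig = (2; 1,1)
  • {1,5}:  v_{1} + v_{5} = 2·v_{4} + v_{7} — sig = (2; 1,2)
  • {4,6,7}:  v_{4} + v_{6} + v_{7} = v_{5} — sig = (3; 1)

Sorted signature multiset PRS(X):
{ (2; —) ×3,  (2; 1) ×3,  (2; 1,1) ×3,  (2; 1,2),  (3; 1) }


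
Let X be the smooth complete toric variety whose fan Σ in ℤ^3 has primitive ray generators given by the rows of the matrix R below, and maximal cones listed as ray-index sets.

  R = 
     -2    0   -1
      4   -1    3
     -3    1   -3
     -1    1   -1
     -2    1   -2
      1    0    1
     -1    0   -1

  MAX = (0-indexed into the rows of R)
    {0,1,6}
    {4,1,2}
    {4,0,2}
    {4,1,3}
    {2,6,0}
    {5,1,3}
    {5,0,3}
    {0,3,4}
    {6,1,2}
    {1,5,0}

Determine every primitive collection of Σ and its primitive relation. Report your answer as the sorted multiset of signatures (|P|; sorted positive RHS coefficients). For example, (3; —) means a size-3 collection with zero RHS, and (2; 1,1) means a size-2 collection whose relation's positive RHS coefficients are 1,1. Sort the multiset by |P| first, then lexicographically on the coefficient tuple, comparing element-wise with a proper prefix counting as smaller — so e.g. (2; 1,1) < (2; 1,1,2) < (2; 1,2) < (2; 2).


|primitive collections| = 9. Relations:

  P = {5,6}:  v_{5} + v_{6} = 0 ; sig = (2; —)
  P = {2,5}:  v_{2} + v_{5} = v_{4} ; sig = (2; 1)
  P = {3,6}:  v_{3} + v_{6} = v_{4} ; sig = (2; 1)
  P = {4,5}:  v_{4} + v_{5} = v_{3} ; sig = (2; 1)
  P = {4,6}:  v_{4} + v_{6} = v_{2} ; sig = (2; 1)
  P = {2,3}:  v_{2} + v_{3} = 2·v_{4} ; sig = (2; 2)
  P = {0,1,4}:  v_{0} + v_{1} + v_{4} = 0 ; sig = (3; —)
  P = {0,1,2}:  v_{0} + v_{1} + v_{2} = v_{6} ; sig = (3; 1)
  P = {0,1,3}:  v_{0} + v_{1} + v_{3} = v_{5} ; sig = (3; 1)

Sorted signature multiset PRS(X):
    (2; —)
    (2; 1)
    (2; 1)
    (2; 1)
    (2; 1)
    (2; 2)
    (3; —)
    (3; 1)
    (3; 1)


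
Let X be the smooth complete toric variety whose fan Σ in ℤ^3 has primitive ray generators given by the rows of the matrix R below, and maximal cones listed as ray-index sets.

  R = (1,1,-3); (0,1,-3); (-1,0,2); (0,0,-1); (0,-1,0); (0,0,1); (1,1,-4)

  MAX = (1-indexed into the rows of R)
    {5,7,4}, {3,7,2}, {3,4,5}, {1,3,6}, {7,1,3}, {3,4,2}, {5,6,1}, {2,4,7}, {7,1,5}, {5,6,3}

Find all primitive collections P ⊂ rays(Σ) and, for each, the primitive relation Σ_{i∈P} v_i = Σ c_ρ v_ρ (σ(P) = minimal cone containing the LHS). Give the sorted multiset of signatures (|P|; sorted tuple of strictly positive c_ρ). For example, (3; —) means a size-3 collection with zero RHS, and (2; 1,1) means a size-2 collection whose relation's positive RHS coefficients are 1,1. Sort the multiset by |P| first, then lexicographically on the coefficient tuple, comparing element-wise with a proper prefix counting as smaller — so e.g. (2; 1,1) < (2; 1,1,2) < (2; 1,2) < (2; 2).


9 minimal non-faces of Δ(Σ) (on 7 rays):

  P={4,6}:  v_{4} + v_{6} = 0 — sig = (2; —)
  P={1,4}:  v_{1} + v_{4} = v_{7} — sig = (2; 1)
  P={6,7}:  v_{6} + v_{7} = v_{1} — sig = (2; 1)
  P={2,6}:  v_{2} + v_{6} = v_{3} + v_{7} — sig = (2; 1,1)
  P={1,2}:  v_{1} + v_{2} = v_{3} + 2·v_{7} — sig = (2; 1,2)
  P={2,5}:  v_{2} + v_{5} = 3·v_{4} — sig = (2; 3)
  P={1,3,5}:  v_{1} + v_{3} + v_{5} = v_{4} — sig = (3; 1)
  P={3,4,7}:  v_{3} + v_{4} + v_{7} = v_{2} — sig = (3; 1)
  P={3,5,7}:  v_{3} + v_{5} + v_{7} = 2·v_{4} — sig = (3; 2)

Hence PRS(X_Σ) =
[(2; —), (2; 1), (2; 1), (2; 1,1), (2; 1,2), (2; 3), (3; 1), (3; 1), (3; 2)]


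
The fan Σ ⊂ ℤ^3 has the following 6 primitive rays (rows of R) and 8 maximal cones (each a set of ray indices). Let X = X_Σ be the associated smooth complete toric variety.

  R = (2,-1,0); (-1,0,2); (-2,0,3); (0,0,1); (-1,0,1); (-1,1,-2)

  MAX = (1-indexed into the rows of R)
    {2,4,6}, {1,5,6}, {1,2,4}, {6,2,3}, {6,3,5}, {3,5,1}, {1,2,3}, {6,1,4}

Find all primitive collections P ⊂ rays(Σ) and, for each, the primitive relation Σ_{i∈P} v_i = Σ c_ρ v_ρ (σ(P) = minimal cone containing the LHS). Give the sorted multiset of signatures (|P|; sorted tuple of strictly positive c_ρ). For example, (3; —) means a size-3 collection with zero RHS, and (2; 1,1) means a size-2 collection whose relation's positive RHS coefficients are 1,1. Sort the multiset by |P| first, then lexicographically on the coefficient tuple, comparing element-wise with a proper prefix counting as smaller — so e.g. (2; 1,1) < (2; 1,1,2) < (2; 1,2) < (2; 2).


The 5 primitive collections of Σ (r=6, n=3):

  P = {2,5}:  v_{2} + v_{5} = v_{3}  ⟹  sig = (2; 1)
  P = {4,5}:  v_{4} + v_{5} = v_{2}  ⟹  sig = (2; 1)
  P = {3,4}:  v_{3} + v_{4} = 2·v_{2}  ⟹  sig = (2; 2)
  P = {1,2,6}:  v_{1} + v_{2} + v_{6} = 0  ⟹  sig = (3; —)
  P = {1,3,6}:  v_{1} + v_{3} + v_{6} = v_{5}  ⟹  sig = (3; 1)

so the primitive-relation signature multiset is
[(2; 1), (2; 1), (2; 2), (3; —), (3; 1)]


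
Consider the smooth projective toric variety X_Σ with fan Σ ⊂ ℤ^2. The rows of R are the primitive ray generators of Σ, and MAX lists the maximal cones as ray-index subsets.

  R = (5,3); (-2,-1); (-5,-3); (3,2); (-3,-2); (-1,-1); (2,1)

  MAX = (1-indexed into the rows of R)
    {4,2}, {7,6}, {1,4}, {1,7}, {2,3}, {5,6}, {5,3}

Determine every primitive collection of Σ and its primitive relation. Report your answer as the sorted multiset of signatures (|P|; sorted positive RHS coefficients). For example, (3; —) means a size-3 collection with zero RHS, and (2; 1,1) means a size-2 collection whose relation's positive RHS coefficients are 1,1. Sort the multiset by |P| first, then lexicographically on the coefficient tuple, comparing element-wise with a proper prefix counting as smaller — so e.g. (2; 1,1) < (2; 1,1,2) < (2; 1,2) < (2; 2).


|primitive collections| = 14. Relations:

  • {1,3}:  v_{1} + v_{3} = 0 ; sig = (2; —)
  • {2,7}:  v_{2} + v_{7} = 0 ; sig = (2; —)
  • {4,5}:  v_{4} + v_{5} = 0 ; sig = (2; —)
  • {1,2}:  v_{1} + v_{2} = v_{4} ; sig = (2; 1)
  • {1,5}:  v_{1} + v_{5} = v_{7} ; sig = (2; 1)
  • {2,5}:  v_{2} + v_{5} = v_{3} ; sig = (2; 1)
  • {2,6}:  v_{2} + v_{6} = v_{5} ; sig = (2; 1)
  • {3,4}:  v_{3} + v_{4} = v_{2} ; sig = (2; 1)
  • {3,7}:  v_{3} + v_{7} = v_{5} ; sig = (2; 1)
  • {4,6}:  v_{4} + v_{6} = v_{7} ; sig = (2; 1)
  • {4,7}:  v_{4} + v_{7} = v_{1} ; sig = (2; 1)
  • {5,7}:  v_{5} + v_{7} = v_{6} ; sig = (2; 1)
  • {1,6}:  v_{1} + v_{6} = 2·v_{7} ; sig = (2; 2)
  • {3,6}:  v_{3} + v_{6} = 2·v_{5} ; sig = (2; 2)

Sorted signature multiset PRS(X):
{ (2; —) ×3,  (2; 1) ×9,  (2; 2) ×2 }


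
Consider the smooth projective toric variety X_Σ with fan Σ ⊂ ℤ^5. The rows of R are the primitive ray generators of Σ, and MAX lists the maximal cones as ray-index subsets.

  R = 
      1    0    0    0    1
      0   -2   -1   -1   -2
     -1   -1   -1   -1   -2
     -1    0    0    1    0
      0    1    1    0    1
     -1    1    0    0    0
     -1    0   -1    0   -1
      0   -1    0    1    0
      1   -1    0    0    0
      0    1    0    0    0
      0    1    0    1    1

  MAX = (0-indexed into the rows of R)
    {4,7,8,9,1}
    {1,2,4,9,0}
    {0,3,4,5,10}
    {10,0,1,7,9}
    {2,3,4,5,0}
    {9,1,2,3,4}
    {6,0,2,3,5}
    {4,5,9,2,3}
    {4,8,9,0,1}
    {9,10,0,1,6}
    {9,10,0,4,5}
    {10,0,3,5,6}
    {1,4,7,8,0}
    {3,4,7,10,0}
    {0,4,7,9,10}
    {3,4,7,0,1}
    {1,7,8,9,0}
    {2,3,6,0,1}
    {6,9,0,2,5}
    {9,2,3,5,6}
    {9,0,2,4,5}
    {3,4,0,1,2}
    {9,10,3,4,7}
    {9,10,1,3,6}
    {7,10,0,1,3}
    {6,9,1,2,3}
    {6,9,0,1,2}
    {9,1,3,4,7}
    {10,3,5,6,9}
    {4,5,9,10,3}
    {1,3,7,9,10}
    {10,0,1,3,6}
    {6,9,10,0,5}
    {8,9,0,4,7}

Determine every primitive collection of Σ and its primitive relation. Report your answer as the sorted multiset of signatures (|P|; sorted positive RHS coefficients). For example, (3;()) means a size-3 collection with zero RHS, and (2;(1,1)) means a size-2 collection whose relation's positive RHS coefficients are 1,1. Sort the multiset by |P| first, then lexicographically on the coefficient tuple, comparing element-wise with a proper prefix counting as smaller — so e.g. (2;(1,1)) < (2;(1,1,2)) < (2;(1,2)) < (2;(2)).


Minimal non-faces — 14 found among 11 rays, 34 max cones:

  P = {5,8}:  v_{5} + v_{8} = 0  so sig = (2;())
  P = {1,5}:  v_{1} + v_{5} = v_{2}  so sig = (2;(1))
  P = {2,8}:  v_{2} + v_{8} = v_{1}  so sig = (2;(1))
  P = {2,10}:  v_{2} + v_{10} = v_{6}  so sig = (2;(1))
  P = {3,8}:  v_{3} + v_{8} = v_{7}  so sig = (2;(1))
  P = {4,6}:  v_{4} + v_{6} = v_{5}  so sig = (2;(1))
  P = {5,7}:  v_{5} + v_{7} = v_{3}  so sig = (2;(1))
  P = {2,7}:  v_{2} + v_{7} = v_{1} + v_{3}  so sig = (2;(1,1))
  P = {6,8}:  v_{6} + v_{8} = v_{1} + v_{10}  so sig = (2;(1,1))
  P = {6,7}:  v_{6} + v_{7} = v_{1} + v_{3} + v_{10}  so sig = (2;(1,1,1))
  P = {8,10}:  v_{8} + v_{10} = v_{0} + v_{7} + v_{9}  so sig = (2;(1,1,1))
  P = {1,4,10}:  v_{1} + v_{4} + v_{10} = 0  so sig = (3;())
  P = {0,3,9}:  v_{0} + v_{3} + v_{9} = v_{10}  so sig = (3;(1))
  P = {0,1,4,7,9}:  v_{0} + v_{1} + v_{4} + v_{7} + v_{9} = v_{8}  so sig = (5;(1))

so the primitive-relation signature multiset is
    (2;())
    (2;(1))
    (2;(1))
    (2;(1))
    (2;(1))
    (2;(1))
    (2;(1))
    (2;(1,1))
    (2;(1,1))
    (2;(1,1,1))
    (2;(1,1,1))
    (3;())
    (3;(1))
    (5;(1))


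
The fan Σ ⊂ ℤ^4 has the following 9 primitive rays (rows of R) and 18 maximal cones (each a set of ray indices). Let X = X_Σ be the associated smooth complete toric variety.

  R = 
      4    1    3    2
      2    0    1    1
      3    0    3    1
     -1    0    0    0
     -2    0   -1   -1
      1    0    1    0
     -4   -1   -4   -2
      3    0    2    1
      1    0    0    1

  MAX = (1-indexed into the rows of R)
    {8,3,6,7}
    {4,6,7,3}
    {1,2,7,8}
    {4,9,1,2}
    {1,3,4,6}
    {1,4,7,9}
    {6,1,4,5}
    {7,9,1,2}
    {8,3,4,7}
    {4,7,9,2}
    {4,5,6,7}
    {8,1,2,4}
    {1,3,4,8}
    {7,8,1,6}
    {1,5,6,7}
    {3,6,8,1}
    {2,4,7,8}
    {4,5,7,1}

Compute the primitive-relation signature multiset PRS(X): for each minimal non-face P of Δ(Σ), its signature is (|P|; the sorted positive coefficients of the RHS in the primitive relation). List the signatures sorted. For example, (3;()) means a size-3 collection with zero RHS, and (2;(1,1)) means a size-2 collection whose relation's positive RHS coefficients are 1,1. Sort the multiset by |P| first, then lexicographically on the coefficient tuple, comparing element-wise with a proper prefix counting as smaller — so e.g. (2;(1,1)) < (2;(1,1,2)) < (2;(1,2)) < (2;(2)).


14 minimal non-faces of Δ(Σ) (on 9 rays):

  • {2,5}:  v_{2} + v_{5} = 0 ; sig = (2;())
  • {2,6}:  v_{2} + v_{6} = v_{8} ; sig = (2;(1))
  • {5,8}:  v_{5} + v_{8} = v_{6} ; sig = (2;(1))
  • {6,9}:  v_{6} + v_{9} = v_{2} ; sig = (2;(1))
  • {3,9}:  v_{3} + v_{9} = v_{2} + v_{4} + v_{8} ; sig = (2;(1,1,1))
  • {5,9}:  v_{5} + v_{9} = v_{1} + v_{4} + v_{7} ; sig = (2;(1,1,1))
  • {2,3}:  v_{2} + v_{3} = v_{4} + 2·v_{8} ; sig = (2;(1,2))
  • {3,5}:  v_{3} + v_{5} = v_{4} + 2·v_{6} ; sig = (2;(1,2))
  • {8,9}:  v_{8} + v_{9} = 2·v_{2} ; sig = (2;(2))
  • {1,3,7}:  v_{1} + v_{3} + v_{7} = v_{8} ; sig = (3;(1))
  • {4,6,8}:  v_{4} + v_{6} + v_{8} = v_{3} ; sig = (3;(1))
  • {1,4,6,7}:  v_{1} + v_{4} + v_{6} + v_{7} = 0 ; sig = (4;())
  • {1,2,4,7}:  v_{1} + v_{2} + v_{4} + v_{7} = v_{9} ; sig = (4;(1))
  • {1,4,7,8}:  v_{1} + v_{4} + v_{7} + v_{8} = v_{2} ; sig = (4;(1))

Sorted signature multiset PRS(X):
[(2;()), (2;(1)), (2;(1)), (2;(1)), (2;(1,1,1)), (2;(1,1,1)), (2;(1,2)), (2;(1,2)), (2;(2)), (3;(1)), (3;(1)), (4;()), (4;(1)), (4;(1))]


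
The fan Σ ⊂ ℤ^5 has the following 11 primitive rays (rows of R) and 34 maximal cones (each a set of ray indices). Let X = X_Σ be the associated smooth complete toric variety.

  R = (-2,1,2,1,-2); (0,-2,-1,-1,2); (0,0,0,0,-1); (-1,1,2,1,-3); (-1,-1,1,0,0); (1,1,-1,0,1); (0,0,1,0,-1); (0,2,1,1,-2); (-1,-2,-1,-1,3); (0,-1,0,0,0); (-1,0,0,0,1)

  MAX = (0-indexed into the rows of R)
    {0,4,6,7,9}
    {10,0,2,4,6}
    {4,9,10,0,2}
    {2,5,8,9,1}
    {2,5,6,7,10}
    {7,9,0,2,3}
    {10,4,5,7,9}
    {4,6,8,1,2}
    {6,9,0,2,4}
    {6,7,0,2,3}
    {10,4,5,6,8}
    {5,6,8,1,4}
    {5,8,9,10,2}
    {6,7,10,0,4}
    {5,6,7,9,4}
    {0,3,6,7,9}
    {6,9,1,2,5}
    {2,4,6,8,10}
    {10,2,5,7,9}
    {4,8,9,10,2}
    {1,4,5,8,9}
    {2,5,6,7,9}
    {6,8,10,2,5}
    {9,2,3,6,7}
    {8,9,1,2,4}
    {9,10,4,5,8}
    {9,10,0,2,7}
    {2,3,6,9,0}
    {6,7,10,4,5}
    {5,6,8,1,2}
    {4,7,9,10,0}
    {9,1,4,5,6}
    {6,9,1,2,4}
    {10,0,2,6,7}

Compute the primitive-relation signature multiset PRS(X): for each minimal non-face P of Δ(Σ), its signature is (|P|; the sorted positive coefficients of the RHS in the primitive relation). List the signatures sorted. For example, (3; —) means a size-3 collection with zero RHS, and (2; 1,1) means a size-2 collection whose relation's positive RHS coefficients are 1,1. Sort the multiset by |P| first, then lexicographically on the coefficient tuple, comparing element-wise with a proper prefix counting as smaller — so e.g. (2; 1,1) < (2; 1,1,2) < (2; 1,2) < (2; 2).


Δ(Σ) — 11 vertices, 16 min non-faces:

  P={1,7}:  v_{1} + v_{7} = 0  →  sig = (2; —)
  P={1,10}:  v_{1} + v_{10} = v_{8}  →  sig = (2; 1)
  P={3,5}:  v_{3} + v_{5} = v_{7}  →  sig = (2; 1)
  P={3,10}:  v_{3} + v_{10} = v_{0}  →  sig = (2; 1)
  P={7,8}:  v_{7} + v_{8} = v_{10}  →  sig = (2; 1)
  P={0,5}:  v_{0} + v_{5} = v_{7} + v_{10}  →  sig = (2; 1,1)
  P={1,3}:  v_{1} + v_{3} = v_{2} + v_{4}  →  sig = (2; 1,1)
  P={0,1}:  v_{0} + v_{1} = v_{2} + v_{4} + v_{10}  →  sig = (2; 1,1,1)
  P={3,4}:  v_{3} + v_{4} = v_{0} + v_{6} + v_{9}  →  sig = (2; 1,1,1)
  P={3,8}:  v_{3} + v_{8} = v_{2} + v_{4} + v_{10}  →  sig = (2; 1,1,1)
  P={0,8}:  v_{0} + v_{8} = v_{2} + v_{4} + 2·v_{10}  →  sig = (2; 1,1,2)
  P={2,4,5}:  v_{2} + v_{4} + v_{5} = 0  →  sig = (3; —)
  P={2,4,7}:  v_{2} + v_{4} + v_{7} = v_{3}  →  sig = (3; 1)
  P={6,9,10}:  v_{6} + v_{9} + v_{10} = v_{4}  →  sig = (3; 1)
  P={6,8,9}:  v_{6} + v_{8} + v_{9} = v_{1} + v_{4}  →  sig = (3; 1,1)
  P={0,2,6,7,9}:  v_{0} + v_{2} + v_{6} + v_{7} + v_{9} = 2·v_{3}  →  sig = (5; 2)

so the primitive-relation signature multiset is
    (2; —)
    (2; 1)
    (2; 1)
    (2; 1)
    (2; 1)
    (2; 1,1)
    (2; 1,1)
    (2; 1,1,1)
    (2; 1,1,1)
    (2; 1,1,1)
    (2; 1,1,2)
    (3; —)
    (3; 1)
    (3; 1)
    (3; 1,1)
    (5; 2)


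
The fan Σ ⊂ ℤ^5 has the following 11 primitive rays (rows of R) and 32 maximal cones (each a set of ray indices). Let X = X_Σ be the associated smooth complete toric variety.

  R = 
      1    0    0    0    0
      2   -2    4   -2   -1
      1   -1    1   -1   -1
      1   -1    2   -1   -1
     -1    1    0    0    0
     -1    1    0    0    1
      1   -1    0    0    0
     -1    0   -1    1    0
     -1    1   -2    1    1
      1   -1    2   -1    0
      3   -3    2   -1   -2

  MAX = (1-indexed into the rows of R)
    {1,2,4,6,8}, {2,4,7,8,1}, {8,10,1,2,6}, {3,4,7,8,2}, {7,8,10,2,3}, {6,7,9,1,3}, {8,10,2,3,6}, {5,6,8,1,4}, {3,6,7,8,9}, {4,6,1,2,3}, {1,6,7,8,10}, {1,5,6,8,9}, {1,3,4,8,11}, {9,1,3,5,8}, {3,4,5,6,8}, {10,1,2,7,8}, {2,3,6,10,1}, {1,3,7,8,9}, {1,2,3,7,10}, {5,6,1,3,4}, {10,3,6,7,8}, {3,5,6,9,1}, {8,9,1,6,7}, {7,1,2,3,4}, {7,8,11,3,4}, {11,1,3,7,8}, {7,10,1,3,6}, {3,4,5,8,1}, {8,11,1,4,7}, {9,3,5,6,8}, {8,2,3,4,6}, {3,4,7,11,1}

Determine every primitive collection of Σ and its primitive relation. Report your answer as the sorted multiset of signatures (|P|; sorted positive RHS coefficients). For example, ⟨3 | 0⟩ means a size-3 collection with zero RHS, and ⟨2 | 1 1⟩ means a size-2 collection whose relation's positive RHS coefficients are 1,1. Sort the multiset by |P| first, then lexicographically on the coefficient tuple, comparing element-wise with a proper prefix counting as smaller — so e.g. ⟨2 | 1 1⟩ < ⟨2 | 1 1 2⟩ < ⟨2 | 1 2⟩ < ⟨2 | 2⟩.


18 collections generate NE(X_Σ); each relation:

  P={4,9}:  v_{4} + v_{9} = 0  so sig = ⟨2 | 0⟩
  P={5,7}:  v_{5} + v_{7} = 0  so sig = ⟨2 | 0⟩
  P={2,9}:  v_{2} + v_{9} = v_{10}  so sig = ⟨2 | 1⟩
  P={4,10}:  v_{4} + v_{10} = v_{2}  so sig = ⟨2 | 1⟩
  P={5,10}:  v_{5} + v_{10} = v_{4} + v_{6}  so sig = ⟨2 | 1 1⟩
  P={6,11}:  v_{6} + v_{11} = v_{4} + v_{7}  so sig = ⟨2 | 1 1⟩
  P={9,10}:  v_{9} + v_{10} = v_{6} + v_{7}  so sig = ⟨2 | 1 1⟩
  P={5,11}:  v_{5} + v_{11} = v_{1} + v_{3} + v_{4} + v_{8}  so sig = ⟨2 | 1 1 1 1⟩
  P={9,11}:  v_{9} + v_{11} = v_{1} + v_{3} + v_{7} + v_{8}  so sig = ⟨2 | 1 1 1 1⟩
  P={2,5}:  v_{2} + v_{5} = 2·v_{4} + v_{6}  so sig = ⟨2 | 1 2⟩
  P={10,11}:  v_{10} + v_{11} = 2·v_{4} + 2·v_{7}  so sig = ⟨2 | 2 2⟩
  P={2,11}:  v_{2} + v_{11} = 3·v_{4} + 2·v_{7}  so sig = ⟨2 | 2 3⟩
  P={4,6,7}:  v_{4} + v_{6} + v_{7} = v_{10}  so sig = ⟨3 | 1⟩
  P={2,6,7}:  v_{2} + v_{6} + v_{7} = 2·v_{10}  so sig = ⟨3 | 2⟩
  P={1,3,6,8}:  v_{1} + v_{3} + v_{6} + v_{8} = 0  so sig = ⟨4 | 0⟩
  P={1,3,8,10}:  v_{1} + v_{3} + v_{8} + v_{10} = v_{4} + v_{7}  so sig = ⟨4 | 1 1⟩
  P={1,2,3,8}:  v_{1} + v_{2} + v_{3} + v_{8} = 2·v_{4} + v_{7}  so sig = ⟨4 | 1 2⟩
  P={1,3,4,7,8}:  v_{1} + v_{3} + v_{4} + v_{7} + v_{8} = v_{11}  so sig = ⟨5 | 1⟩

Sorted signature multiset PRS(X):
    ⟨2 | 0⟩
    ⟨2 | 0⟩
    ⟨2 | 1⟩
    ⟨2 | 1⟩
    ⟨2 | 1 1⟩
    ⟨2 | 1 1⟩
    ⟨2 | 1 1⟩
    ⟨2 | 1 1 1 1⟩
    ⟨2 | 1 1 1 1⟩
    ⟨2 | 1 2⟩
    ⟨2 | 2 2⟩
    ⟨2 | 2 3⟩
    ⟨3 | 1⟩
    ⟨3 | 2⟩
    ⟨4 | 0⟩
    ⟨4 | 1 1⟩
    ⟨4 | 1 2⟩
    ⟨5 | 1⟩


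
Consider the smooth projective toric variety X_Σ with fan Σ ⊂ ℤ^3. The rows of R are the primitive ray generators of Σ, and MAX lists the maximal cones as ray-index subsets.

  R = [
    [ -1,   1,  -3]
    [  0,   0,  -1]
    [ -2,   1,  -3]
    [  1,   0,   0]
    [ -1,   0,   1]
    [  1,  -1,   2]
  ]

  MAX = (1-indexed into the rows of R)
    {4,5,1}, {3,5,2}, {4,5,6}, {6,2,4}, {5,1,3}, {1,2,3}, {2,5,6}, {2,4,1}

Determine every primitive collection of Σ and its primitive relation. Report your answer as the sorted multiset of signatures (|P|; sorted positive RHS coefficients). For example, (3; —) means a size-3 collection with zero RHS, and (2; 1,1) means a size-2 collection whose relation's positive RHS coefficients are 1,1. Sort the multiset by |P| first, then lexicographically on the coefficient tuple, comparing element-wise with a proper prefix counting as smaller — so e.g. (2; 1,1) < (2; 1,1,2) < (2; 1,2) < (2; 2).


Σ has 5 primitive collections:

  {1,6}:  v_{1} + v_{6} = v_{2} ; sig = (2; 1)
  {3,4}:  v_{3} + v_{4} = v_{1} ; sig = (2; 1)
  {3,6}:  v_{3} + v_{6} = 2·v_{2} + v_{5} ; sig = (2; 1,2)
  {2,4,5}:  v_{2} + v_{4} + v_{5} = 0 ; sig = (3; —)
  {1,2,5}:  v_{1} + v_{2} + v_{5} = v_{3} ; sig = (3; 1)

Sorted signature multiset PRS(X):
[(2; 1), (2; 1), (2; 1,2), (3; —), (3; 1)]


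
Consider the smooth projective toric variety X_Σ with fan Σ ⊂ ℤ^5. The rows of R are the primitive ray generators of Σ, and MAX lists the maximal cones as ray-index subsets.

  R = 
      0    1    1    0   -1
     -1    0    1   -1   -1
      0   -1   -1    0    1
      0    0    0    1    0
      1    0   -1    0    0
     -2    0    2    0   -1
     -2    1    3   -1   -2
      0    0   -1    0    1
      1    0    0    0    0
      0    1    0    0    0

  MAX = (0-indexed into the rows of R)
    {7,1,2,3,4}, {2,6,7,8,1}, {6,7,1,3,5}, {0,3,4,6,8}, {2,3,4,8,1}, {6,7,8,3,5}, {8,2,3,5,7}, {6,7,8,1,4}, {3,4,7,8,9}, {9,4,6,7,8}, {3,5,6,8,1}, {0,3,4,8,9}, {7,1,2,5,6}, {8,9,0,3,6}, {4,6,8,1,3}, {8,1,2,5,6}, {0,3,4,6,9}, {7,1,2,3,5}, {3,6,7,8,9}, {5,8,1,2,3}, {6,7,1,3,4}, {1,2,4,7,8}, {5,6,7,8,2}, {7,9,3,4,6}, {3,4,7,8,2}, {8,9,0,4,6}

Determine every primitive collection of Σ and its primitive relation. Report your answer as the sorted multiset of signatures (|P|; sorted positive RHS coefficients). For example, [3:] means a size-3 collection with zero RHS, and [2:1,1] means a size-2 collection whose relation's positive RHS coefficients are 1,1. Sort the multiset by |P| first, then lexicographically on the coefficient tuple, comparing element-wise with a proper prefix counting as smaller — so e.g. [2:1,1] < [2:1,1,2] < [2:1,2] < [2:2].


The 14 primitive collections of Σ (r=10, n=5):

  P = {0,2}:  v_{0} + v_{2} = 0 — sig = [2:]
  P = {0,7}:  v_{0} + v_{7} = v_{9} — sig = [2:1]
  P = {2,9}:  v_{2} + v_{9} = v_{7} — sig = [2:1]
  P = {0,1}:  v_{0} + v_{1} = v_{4} + v_{6} — sig = [2:1,1]
  P = {0,5}:  v_{0} + v_{5} = v_{3} + v_{6} — sig = [2:1,1]
  P = {4,5}:  v_{4} + v_{5} = v_{1} + v_{3} — sig = [2:1,1]
  P = {1,9}:  v_{1} + v_{9} = v_{4} + v_{6} + v_{7} — sig = [2:1,1,1]
  P = {5,9}:  v_{5} + v_{9} = v_{3} + v_{6} + v_{7} — sig = [2:1,1,1]
  P = {2,3,6}:  v_{2} + v_{3} + v_{6} = v_{5} — sig = [3:1]
  P = {2,4,6}:  v_{2} + v_{4} + v_{6} = v_{1} — sig = [3:1]
  P = {1,3,7,8}:  v_{1} + v_{3} + v_{7} + v_{8} = 0 — sig = [4:]
  P = {1,5,7,8}:  v_{1} + v_{5} + v_{7} + v_{8} = v_{2} + v_{6} — sig = [4:1,1]
  P = {3,4,6,7,8}:  v_{3} + v_{4} + v_{6} + v_{7} + v_{8} = v_{0} — sig = [5:1]
  P = {3,4,6,8,9}:  v_{3} + v_{4} + v_{6} + v_{8} + v_{9} = 2·v_{0} — sig = [5:2]

Signatures (|P|; sorted positive RHS coefficients), sorted:
{ [2:],  [2:1] ×2,  [2:1,1] ×3,  [2:1,1,1] ×2,  [3:1] ×2,  [4:],  [4:1,1],  [5:1],  [5:2] }


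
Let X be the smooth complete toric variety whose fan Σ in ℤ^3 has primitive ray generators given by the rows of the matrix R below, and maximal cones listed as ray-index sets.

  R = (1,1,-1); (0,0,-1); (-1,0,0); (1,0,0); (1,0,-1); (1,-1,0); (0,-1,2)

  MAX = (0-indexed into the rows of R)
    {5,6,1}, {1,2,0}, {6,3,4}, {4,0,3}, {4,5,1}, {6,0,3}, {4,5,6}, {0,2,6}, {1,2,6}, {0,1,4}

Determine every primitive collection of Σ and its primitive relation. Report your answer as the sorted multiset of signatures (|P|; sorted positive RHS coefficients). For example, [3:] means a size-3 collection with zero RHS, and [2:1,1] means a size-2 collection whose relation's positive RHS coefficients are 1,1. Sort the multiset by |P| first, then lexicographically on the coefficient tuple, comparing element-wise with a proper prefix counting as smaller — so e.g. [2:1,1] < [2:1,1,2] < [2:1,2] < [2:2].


|primitive collections| = 9. Relations:

  {2,3}:  v_{2} + v_{3} = 0 — sig = [2:]
  {1,3}:  v_{1} + v_{3} = v_{4} — sig = [2:1]
  {2,4}:  v_{2} + v_{4} = v_{1} — sig = [2:1]
  {0,5}:  v_{0} + v_{5} = v_{3} + v_{4} — sig = [2:1,1]
  {2,5}:  v_{2} + v_{5} = 2·v_{1} + v_{6} — sig = [2:1,2]
  {3,5}:  v_{3} + v_{5} = 2·v_{4} + v_{6} — sig = [2:1,2]
  {0,1,6}:  v_{0} + v_{1} + v_{6} = v_{3} — sig = [3:1]
  {1,4,6}:  v_{1} + v_{4} + v_{6} = v_{5} — sig = [3:1]
  {0,4,6}:  v_{0} + v_{4} + v_{6} = 2·v_{3} — sig = [3:2]

so the primitive-relation signature multiset is
    [2:]
    [2:1]
    [2:1]
    [2:1,1]
    [2:1,2]
    [2:1,2]
    [3:1]
    [3:1]
    [3:2]


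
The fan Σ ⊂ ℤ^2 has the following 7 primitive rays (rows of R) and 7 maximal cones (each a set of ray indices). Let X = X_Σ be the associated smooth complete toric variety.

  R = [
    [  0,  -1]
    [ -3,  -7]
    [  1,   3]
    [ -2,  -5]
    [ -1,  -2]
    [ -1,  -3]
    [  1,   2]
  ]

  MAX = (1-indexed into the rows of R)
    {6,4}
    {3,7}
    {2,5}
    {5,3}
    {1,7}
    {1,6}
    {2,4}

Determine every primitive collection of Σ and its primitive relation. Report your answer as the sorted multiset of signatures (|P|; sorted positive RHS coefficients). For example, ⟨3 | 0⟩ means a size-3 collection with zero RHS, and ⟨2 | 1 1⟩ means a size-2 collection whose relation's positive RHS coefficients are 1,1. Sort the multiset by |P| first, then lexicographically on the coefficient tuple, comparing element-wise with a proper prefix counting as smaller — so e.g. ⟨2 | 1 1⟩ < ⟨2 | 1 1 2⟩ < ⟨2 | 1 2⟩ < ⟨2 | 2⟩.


The 14 primitive collections of Σ (r=7, n=2):

  P = {3,6}:  v_{3} + v_{6} = 0  ⇒ sig = ⟨2 | 0⟩
  P = {5,7}:  v_{5} + v_{7} = 0  ⇒ sig = ⟨2 | 0⟩
  P = {1,3}:  v_{1} + v_{3} = v_{7}  ⇒ sig = ⟨2 | 1⟩
  P = {1,5}:  v_{1} + v_{5} = v_{6}  ⇒ sig = ⟨2 | 1⟩
  P = {2,7}:  v_{2} + v_{7} = v_{4}  ⇒ sig = ⟨2 | 1⟩
  P = {3,4}:  v_{3} + v_{4} = v_{5}  ⇒ sig = ⟨2 | 1⟩
  P = {4,5}:  v_{4} + v_{5} = v_{2}  ⇒ sig = ⟨2 | 1⟩
  P = {4,7}:  v_{4} + v_{7} = v_{6}  ⇒ sig = ⟨2 | 1⟩
  P = {5,6}:  v_{5} + v_{6} = v_{4}  ⇒ sig = ⟨2 | 1⟩
  P = {6,7}:  v_{6} + v_{7} = v_{1}  ⇒ sig = ⟨2 | 1⟩
  P = {1,2}:  v_{1} + v_{2} = v_{4} + v_{6}  ⇒ sig = ⟨2 | 1 1⟩
  P = {1,4}:  v_{1} + v_{4} = 2·v_{6}  ⇒ sig = ⟨2 | 2⟩
  P = {2,3}:  v_{2} + v_{3} = 2·v_{5}  ⇒ sig = ⟨2 | 2⟩
  P = {2,6}:  v_{2} + v_{6} = 2·v_{4}  ⇒ sig = ⟨2 | 2⟩

Signatures (|P|; sorted positive RHS coefficients), sorted:
{ ⟨2 | 0⟩ ×2,  ⟨2 | 1⟩ ×8,  ⟨2 | 1 1⟩,  ⟨2 | 2⟩ ×3 }


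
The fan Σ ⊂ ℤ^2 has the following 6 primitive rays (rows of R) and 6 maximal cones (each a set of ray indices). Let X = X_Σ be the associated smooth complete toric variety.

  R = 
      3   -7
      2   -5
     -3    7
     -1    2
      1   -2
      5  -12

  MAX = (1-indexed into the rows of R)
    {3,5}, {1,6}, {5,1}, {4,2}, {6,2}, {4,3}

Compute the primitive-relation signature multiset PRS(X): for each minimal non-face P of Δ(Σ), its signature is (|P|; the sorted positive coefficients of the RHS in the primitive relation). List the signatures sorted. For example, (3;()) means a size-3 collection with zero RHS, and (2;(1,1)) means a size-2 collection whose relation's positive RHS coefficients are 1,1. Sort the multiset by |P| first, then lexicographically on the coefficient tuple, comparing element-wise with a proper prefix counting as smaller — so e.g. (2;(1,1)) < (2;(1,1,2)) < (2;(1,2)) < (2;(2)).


Σ has 9 primitive collections:

  • {1,3}:  v_{1} + v_{3} = 0  →  sig = (2;())
  • {4,5}:  v_{4} + v_{5} = 0  →  sig = (2;())
  • {1,2}:  v_{1} + v_{2} = v_{6}  →  sig = (2;(1))
  • {1,4}:  v_{1} + v_{4} = v_{2}  →  sig = (2;(1))
  • {2,3}:  v_{2} + v_{3} = v_{4}  →  sig = (2;(1))
  • {2,5}:  v_{2} + v_{5} = v_{1}  →  sig = (2;(1))
  • {3,6}:  v_{3} + v_{6} = v_{2}  →  sig = (2;(1))
  • {4,6}:  v_{4} + v_{6} = 2·v_{2}  →  sig = (2;(2))
  • {5,6}:  v_{5} + v_{6} = 2·v_{1}  →  sig = (2;(2))

so the primitive-relation signature multiset is
    (2;())
    (2;())
    (2;(1))
    (2;(1))
    (2;(1))
    (2;(1))
    (2;(1))
    (2;(2))
    (2;(2))


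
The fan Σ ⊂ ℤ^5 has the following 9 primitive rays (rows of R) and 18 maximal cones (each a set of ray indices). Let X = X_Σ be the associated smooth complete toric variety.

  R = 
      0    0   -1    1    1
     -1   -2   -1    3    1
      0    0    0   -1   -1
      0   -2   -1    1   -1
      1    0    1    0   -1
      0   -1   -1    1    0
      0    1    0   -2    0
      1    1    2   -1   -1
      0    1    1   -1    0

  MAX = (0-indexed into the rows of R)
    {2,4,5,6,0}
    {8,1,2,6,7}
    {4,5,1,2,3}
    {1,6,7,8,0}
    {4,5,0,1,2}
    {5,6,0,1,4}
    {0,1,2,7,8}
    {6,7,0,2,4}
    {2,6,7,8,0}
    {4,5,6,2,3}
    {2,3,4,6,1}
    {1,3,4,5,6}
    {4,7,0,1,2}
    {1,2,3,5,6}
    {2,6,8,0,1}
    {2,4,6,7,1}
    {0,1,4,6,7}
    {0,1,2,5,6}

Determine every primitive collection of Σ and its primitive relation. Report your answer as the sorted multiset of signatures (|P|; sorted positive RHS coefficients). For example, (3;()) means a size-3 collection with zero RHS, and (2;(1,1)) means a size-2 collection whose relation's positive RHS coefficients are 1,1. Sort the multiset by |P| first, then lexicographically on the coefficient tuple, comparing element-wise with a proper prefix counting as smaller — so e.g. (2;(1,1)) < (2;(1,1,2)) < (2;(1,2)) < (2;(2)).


9 collections generate NE(X_Σ); each relation:

  P={5,8}:  v_{5} + v_{8} = 0 ; sig = (2;())
  P={4,8}:  v_{4} + v_{8} = v_{7} ; sig = (2;(1))
  P={5,7}:  v_{5} + v_{7} = v_{4} ; sig = (2;(1))
  P={3,8}:  v_{3} + v_{8} = v_{1} + v_{2} + v_{4} + v_{6} ; sig = (2;(1,1,1,1))
  P={3,7}:  v_{3} + v_{7} = v_{1} + v_{2} + 2·v_{4} + v_{6} ; sig = (2;(1,1,1,2))
  P={0,3}:  v_{0} + v_{3} = 2·v_{5} ; sig = (2;(2))
  P={0,1,2,6,7}:  v_{0} + v_{1} + v_{2} + v_{6} + v_{7} = 0 ; sig = (5;())
  P={0,1,2,4,6}:  v_{0} + v_{1} + v_{2} + v_{4} + v_{6} = v_{5} ; sig = (5;(1))
  P={1,2,4,5,6}:  v_{1} + v_{2} + v_{4} + v_{5} + v_{6} = v_{3} ; sig = (5;(1))

Signatures (|P|; sorted positive RHS coefficients), sorted:
{ (2;()),  (2;(1)) ×2,  (2;(1,1,1,1)),  (2;(1,1,1,2)),  (2;(2)),  (5;()),  (5;(1)) ×2 }


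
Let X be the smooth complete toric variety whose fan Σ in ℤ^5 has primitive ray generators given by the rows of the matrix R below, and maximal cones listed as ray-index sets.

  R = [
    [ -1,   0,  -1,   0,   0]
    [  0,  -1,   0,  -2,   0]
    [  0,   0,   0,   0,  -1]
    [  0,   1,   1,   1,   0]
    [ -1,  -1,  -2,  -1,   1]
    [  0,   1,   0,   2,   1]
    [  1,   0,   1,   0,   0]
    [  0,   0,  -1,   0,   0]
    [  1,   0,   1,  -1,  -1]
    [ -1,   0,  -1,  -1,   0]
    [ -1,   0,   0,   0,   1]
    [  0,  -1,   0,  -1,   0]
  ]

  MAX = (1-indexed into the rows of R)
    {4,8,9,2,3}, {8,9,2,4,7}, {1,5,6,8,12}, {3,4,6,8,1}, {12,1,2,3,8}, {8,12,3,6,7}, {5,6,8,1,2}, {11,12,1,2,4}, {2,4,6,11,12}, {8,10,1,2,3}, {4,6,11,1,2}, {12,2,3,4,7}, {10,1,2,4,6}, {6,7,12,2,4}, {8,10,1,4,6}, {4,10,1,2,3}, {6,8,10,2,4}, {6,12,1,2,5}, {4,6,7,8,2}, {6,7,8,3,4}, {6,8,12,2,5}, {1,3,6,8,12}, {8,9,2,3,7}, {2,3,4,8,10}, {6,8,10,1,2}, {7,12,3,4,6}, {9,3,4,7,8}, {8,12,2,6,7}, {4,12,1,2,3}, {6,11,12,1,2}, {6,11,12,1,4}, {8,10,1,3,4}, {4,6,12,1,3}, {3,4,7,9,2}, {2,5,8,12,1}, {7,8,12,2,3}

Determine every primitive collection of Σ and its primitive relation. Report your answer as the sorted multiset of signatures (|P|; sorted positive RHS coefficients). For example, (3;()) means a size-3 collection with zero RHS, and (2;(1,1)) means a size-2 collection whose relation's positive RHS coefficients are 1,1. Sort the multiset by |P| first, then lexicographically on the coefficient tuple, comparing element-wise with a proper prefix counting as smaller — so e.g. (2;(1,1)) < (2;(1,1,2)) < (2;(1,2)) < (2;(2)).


Minimal non-faces — 25 found among 12 rays, 36 max cones:

  P={1,7}:  v_{1} + v_{7} = 0 ; sig = (2;())
  P={5,9}:  v_{5} + v_{9} = v_{2} + v_{8} ; sig = (2;(1,1))
  P={9,11}:  v_{9} + v_{11} = v_{2} + v_{4} ; sig = (2;(1,1))
  P={10,12}:  v_{10} + v_{12} = v_{1} + v_{2} ; sig = (2;(1,1))
  P={3,5}:  v_{3} + v_{5} = v_{1} + v_{8} + v_{12} ; sig = (2;(1,1,1))
  P={3,11}:  v_{3} + v_{11} = v_{1} + v_{4} + v_{12} ; sig = (2;(1,1,1))
  P={4,5}:  v_{4} + v_{5} = v_{1} + v_{2} + v_{6} ; sig = (2;(1,1,1))
  P={6,9}:  v_{6} + v_{9} = v_{4} + v_{7} + v_{8} ; sig = (2;(1,1,1))
  P={7,10}:  v_{7} + v_{10} = v_{2} + v_{4} + v_{8} ; sig = (2;(1,1,1))
  P={8,11}:  v_{8} + v_{11} = v_{1} + v_{2} + v_{6} ; sig = (2;(1,1,1))
  P={9,12}:  v_{9} + v_{12} = v_{2} + v_{3} + v_{7} ; sig = (2;(1,1,1))
  P={1,9}:  v_{1} + v_{9} = v_{2} + v_{3} + v_{4} + v_{8} ; sig = (2;(1,1,1,1))
  P={5,7}:  v_{5} + v_{7} = v_{2} + v_{6} + v_{8} + v_{12} ; sig = (2;(1,1,1,1))
  P={7,11}:  v_{7} + v_{11} = v_{2} + v_{4} + v_{6} + v_{12} ; sig = (2;(1,1,1,1))
  P={5,10}:  v_{5} + v_{10} = 2·v_{1} + 2·v_{2} + v_{6} + v_{8} ; sig = (2;(1,1,2,2))
  P={10,11}:  v_{10} + v_{11} = 2·v_{1} + 2·v_{2} + v_{4} + v_{6} ; sig = (2;(1,1,2,2))
  P={5,11}:  v_{5} + v_{11} = 2·v_{1} + 2·v_{2} + 2·v_{6} + v_{12} ; sig = (2;(1,2,2,2))
  P={9,10}:  v_{9} + v_{10} = 2·v_{2} + v_{3} + 2·v_{4} + 2·v_{8} ; sig = (2;(1,2,2,2))
  P={2,3,6}:  v_{2} + v_{3} + v_{6} = 0 ; sig = (3;())
  P={4,8,12}:  v_{4} + v_{8} + v_{12} = 0 ; sig = (3;())
  P={3,6,10}:  v_{3} + v_{6} + v_{10} = v_{1} + v_{4} + v_{8} ; sig = (3;(1,1,1))
  P={1,2,4,8}:  v_{1} + v_{2} + v_{4} + v_{8} = v_{10} ; sig = (4;(1))
  P={1,2,4,6,12}:  v_{1} + v_{2} + v_{4} + v_{6} + v_{12} = v_{11} ; sig = (5;(1))
  P={1,2,6,8,12}:  v_{1} + v_{2} + v_{6} + v_{8} + v_{12} = v_{5} ; sig = (5;(1))
  P={2,3,4,7,8}:  v_{2} + v_{3} + v_{4} + v_{7} + v_{8} = v_{9} ; sig = (5;(1))

Hence PRS(X_Σ) =
{ (2;()),  (2;(1,1)) ×3,  (2;(1,1,1)) ×7,  (2;(1,1,1,1)) ×3,  (2;(1,1,2,2)) ×2,  (2;(1,2,2,2)) ×2,  (3;()) ×2,  (3;(1,1,1)),  (4;(1)),  (5;(1)) ×3 }


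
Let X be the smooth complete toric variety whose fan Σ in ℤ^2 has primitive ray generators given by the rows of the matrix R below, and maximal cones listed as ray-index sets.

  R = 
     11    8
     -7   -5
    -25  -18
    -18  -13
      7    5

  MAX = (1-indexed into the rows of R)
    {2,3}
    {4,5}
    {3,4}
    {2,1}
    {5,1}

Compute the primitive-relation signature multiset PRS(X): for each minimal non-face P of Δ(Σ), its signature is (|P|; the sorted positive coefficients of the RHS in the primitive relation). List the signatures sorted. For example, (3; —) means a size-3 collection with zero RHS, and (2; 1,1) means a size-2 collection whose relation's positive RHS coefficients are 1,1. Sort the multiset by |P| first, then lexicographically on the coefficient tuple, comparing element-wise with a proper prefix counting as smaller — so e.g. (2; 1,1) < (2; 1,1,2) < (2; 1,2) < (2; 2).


Primitive collections (5):

  {2,5}:  v_{2} + v_{5} = 0  →  sig = (2; —)
  {1,4}:  v_{1} + v_{4} = v_{2}  →  sig = (2; 1)
  {2,4}:  v_{2} + v_{4} = v_{3}  →  sig = (2; 1)
  {3,5}:  v_{3} + v_{5} = v_{4}  →  sig = (2; 1)
  {1,3}:  v_{1} + v_{3} = 2·v_{2}  →  sig = (2; 2)

Signatures (|P|; sorted positive RHS coefficients), sorted:
    |P|=2: 5 collections, coeffs (), (1), (1), (1), (2)


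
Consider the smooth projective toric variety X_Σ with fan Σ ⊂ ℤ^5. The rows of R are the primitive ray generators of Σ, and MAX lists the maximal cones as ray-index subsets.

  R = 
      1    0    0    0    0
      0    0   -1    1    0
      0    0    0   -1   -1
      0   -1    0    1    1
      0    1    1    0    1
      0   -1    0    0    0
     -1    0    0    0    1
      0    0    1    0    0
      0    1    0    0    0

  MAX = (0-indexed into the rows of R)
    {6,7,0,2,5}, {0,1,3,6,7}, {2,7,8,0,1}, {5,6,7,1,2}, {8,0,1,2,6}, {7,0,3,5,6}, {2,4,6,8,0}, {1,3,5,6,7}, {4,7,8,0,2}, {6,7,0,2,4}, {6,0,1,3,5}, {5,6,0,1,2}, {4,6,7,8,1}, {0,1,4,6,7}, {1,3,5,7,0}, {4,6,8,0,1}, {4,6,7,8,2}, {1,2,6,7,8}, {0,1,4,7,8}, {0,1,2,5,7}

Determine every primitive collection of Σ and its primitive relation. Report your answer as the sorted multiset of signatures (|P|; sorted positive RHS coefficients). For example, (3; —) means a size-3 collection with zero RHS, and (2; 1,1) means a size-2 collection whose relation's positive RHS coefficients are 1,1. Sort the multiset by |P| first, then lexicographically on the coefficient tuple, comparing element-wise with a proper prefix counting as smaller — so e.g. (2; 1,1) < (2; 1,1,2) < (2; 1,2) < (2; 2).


Minimal non-faces — 9 found among 9 rays, 20 max cones:

  P = {5,8}:  v_{5} + v_{8} = 0 ; sig = (2; —)
  P = {2,3}:  v_{2} + v_{3} = v_{5} ; sig = (2; 1)
  P = {4,5}:  v_{4} + v_{5} = v_{0} + v_{6} + v_{7} ; sig = (2; 1,1,1)
  P = {3,8}:  v_{3} + v_{8} = v_{0} + v_{1} + v_{6} + v_{7} ; sig = (2; 1,1,1,1)
  P = {3,4}:  v_{3} + v_{4} = 2·v_{0} + v_{1} + 2·v_{6} + 2·v_{7} ; sig = (2; 1,2,2,2)
  P = {1,2,4}:  v_{1} + v_{2} + v_{4} = v_{8} ; sig = (3; 1)
  P = {0,6,7,8}:  v_{0} + v_{6} + v_{7} + v_{8} = v_{4} ; sig = (4; 1)
  P = {0,1,2,6,7}:  v_{0} + v_{1} + v_{2} + v_{6} + v_{7} = 0 ; sig = (5; —)
  P = {0,1,5,6,7}:  v_{0} + v_{1} + v_{5} + v_{6} + v_{7} = v_{3} ; sig = (5; 1)

so the primitive-relation signature multiset is
[(2; —), (2; 1), (2; 1,1,1), (2; 1,1,1,1), (2; 1,2,2,2), (3; 1), (4; 1), (5; —), (5; 1)]


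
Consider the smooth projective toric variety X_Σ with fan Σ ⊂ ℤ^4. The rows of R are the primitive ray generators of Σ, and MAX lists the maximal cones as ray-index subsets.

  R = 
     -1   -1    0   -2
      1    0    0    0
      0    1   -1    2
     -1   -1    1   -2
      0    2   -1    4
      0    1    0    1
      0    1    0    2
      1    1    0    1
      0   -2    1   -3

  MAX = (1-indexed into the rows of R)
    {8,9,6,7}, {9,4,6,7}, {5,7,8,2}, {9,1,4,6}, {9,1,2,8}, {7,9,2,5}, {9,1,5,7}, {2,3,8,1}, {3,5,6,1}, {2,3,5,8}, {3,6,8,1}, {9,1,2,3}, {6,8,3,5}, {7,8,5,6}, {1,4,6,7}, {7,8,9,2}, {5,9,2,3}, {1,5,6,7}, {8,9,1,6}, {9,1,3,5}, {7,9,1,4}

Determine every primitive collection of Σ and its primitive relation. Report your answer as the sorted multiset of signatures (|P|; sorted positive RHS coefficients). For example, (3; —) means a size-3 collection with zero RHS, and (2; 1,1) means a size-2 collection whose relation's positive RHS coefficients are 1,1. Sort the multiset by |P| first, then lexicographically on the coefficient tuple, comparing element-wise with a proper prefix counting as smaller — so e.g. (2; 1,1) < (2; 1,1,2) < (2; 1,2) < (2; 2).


15 collections generate NE(X_Σ); each relation:

  P = {2,6}:  v_{2} + v_{6} = v_{8}  so sig = (2; 1)
  P = {3,7}:  v_{3} + v_{7} = v_{5}  so sig = (2; 1)
  P = {2,4}:  v_{2} + v_{4} = v_{6} + v_{9}  so sig = (2; 1,1)
  P = {3,4}:  v_{3} + v_{4} = v_{1} + v_{7}  so sig = (2; 1,1)
  P = {4,5}:  v_{4} + v_{5} = v_{1} + 2·v_{7}  so sig = (2; 1,2)
  P = {4,8}:  v_{4} + v_{8} = 2·v_{6} + v_{9}  so sig = (2; 1,2)
  P = {1,2,7}:  v_{1} + v_{2} + v_{7} = 0  so sig = (3; —)
  P = {3,6,9}:  v_{3} + v_{6} + v_{9} = 0  so sig = (3; —)
  P = {1,2,5}:  v_{1} + v_{2} + v_{5} = v_{3}  so sig = (3; 1)
  P = {1,7,8}:  v_{1} + v_{7} + v_{8} = v_{6}  so sig = (3; 1)
  P = {3,8,9}:  v_{3} + v_{8} + v_{9} = v_{2}  so sig = (3; 1)
  P = {5,6,9}:  v_{5} + v_{6} + v_{9} = v_{7}  so sig = (3; 1)
  P = {1,5,8}:  v_{1} + v_{5} + v_{8} = v_{3} + v_{6}  so sig = (3; 1,1)
  P = {5,8,9}:  v_{5} + v_{8} + v_{9} = v_{2} + v_{7}  so sig = (3; 1,1)
  P = {1,6,7,9}:  v_{1} + v_{6} + v_{7} + v_{9} = v_{4}  so sig = (4; 1)

so the primitive-relation signature multiset is
{ (2; 1) ×2,  (2; 1,1) ×2,  (2; 1,2) ×2,  (3; —) ×2,  (3; 1) ×4,  (3; 1,1) ×2,  (4; 1) }


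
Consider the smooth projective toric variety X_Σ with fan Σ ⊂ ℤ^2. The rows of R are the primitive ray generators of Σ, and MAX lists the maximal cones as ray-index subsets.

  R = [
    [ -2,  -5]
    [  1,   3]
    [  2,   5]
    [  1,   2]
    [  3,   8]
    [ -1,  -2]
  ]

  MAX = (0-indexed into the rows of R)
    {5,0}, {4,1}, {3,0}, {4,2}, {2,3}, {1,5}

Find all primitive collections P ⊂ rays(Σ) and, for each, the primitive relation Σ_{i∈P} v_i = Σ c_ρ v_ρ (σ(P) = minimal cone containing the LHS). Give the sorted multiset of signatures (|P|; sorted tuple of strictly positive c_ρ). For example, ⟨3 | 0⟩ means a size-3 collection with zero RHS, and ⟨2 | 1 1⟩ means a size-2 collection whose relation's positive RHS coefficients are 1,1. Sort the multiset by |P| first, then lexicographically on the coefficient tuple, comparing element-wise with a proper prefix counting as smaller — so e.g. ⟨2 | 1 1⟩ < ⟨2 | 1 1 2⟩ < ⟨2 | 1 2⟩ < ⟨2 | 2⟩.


9 minimal non-faces of Δ(Σ) (on 6 rays):

  • {0,2}:  v_{0} + v_{2} = 0  ⟹  sig = ⟨2 | 0⟩
  • {3,5}:  v_{3} + v_{5} = 0  ⟹  sig = ⟨2 | 0⟩
  • {0,1}:  v_{0} + v_{1} = v_{5}  ⟹  sig = ⟨2 | 1⟩
  • {0,4}:  v_{0} + v_{4} = v_{1}  ⟹  sig = ⟨2 | 1⟩
  • {1,2}:  v_{1} + v_{2} = v_{4}  ⟹  sig = ⟨2 | 1⟩
  • {1,3}:  v_{1} + v_{3} = v_{2}  ⟹  sig = ⟨2 | 1⟩
  • {2,5}:  v_{2} + v_{5} = v_{1}  ⟹  sig = ⟨2 | 1⟩
  • {3,4}:  v_{3} + v_{4} = 2·v_{2}  ⟹  sig = ⟨2 | 2⟩
  • {4,5}:  v_{4} + v_{5} = 2·v_{1}  ⟹  sig = ⟨2 | 2⟩

Hence PRS(X_Σ) =
{ ⟨2 | 0⟩ ×2,  ⟨2 | 1⟩ ×5,  ⟨2 | 2⟩ ×2 }
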